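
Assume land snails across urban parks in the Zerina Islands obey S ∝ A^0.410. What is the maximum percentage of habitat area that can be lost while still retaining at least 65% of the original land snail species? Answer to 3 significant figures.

65.0%

Need (A_new/A_old)^0.41 = 0.65, so A_new/A_old = 0.65^(1/0.41) = 0.65^2.439
ln(A_new/A_old) = ln 0.65 / 0.41 = -0.4308 / 0.41 = -1.0507
A_new/A_old = e^-1.0507 ≈ 0.3497
Fraction that can be lost = 1 − 0.3497 = 0.6503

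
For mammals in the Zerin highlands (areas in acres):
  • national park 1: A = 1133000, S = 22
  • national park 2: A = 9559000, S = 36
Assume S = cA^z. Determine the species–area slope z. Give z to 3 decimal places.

0.231

Taking logs: ln S = ln c + z ln A, so z = (ln S₂ − ln S₁)/(ln A₂ − ln A₁).
z = ln(36/22) / ln(9559000/1133000) = ln(1.636) / ln(8.437) = 0.4925 / 2.1326 = 0.2309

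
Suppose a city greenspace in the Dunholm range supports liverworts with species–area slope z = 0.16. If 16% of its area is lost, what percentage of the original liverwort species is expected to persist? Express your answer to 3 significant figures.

S_new/S_old = (A_new/A_old)^z = 0.84^0.16
= exp(0.16 × ln 0.84) = exp(0.16 × -0.1744) = exp(-0.0279) ≈ 0.9725

97.2%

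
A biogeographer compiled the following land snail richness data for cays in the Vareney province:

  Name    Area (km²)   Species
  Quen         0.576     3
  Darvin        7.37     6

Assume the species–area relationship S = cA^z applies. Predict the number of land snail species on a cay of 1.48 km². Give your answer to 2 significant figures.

3.9

z = ln(6/3) / ln(7.37/0.576) = 0.6931 / 2.5491 = 0.2719
c = 3 / 0.576^0.2719 = 3 / 0.8607 = 3.486
S₃ = 3.486 × 1.48^0.2719 = 3.486 × 1.112 ≈ 3.878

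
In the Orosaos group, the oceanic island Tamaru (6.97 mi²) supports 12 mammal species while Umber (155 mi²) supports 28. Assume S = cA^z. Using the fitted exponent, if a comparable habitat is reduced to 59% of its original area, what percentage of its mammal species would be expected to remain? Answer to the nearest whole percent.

z = ln(28/12) / ln(155/6.97) = 0.8473 / 3.1018 = 0.2732
S_new/S_old = (A_new/A_old)^z = 0.59^0.2732 = exp(0.2732 × -0.5276) = 0.8658

87%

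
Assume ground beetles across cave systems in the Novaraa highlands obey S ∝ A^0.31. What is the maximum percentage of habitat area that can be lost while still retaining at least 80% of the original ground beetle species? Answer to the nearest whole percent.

51%

Need (A_new/A_old)^0.31 = 0.8, so A_new/A_old = 0.8^(1/0.31) = 0.8^3.226
ln(A_new/A_old) = ln 0.8 / 0.31 = -0.2231 / 0.31 = -0.7198
A_new/A_old = e^-0.7198 ≈ 0.4868
Fraction that can be lost = 1 − 0.4868 = 0.5132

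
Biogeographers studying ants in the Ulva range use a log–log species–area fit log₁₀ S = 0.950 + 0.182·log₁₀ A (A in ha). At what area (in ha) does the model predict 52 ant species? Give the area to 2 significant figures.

16000 ha

52 = 8.913 × A^0.182  ⇒  A^0.182 = 52/8.913 = 5.834
ln A = ln(5.834) / 0.182 = 1.7638 / 0.182 = 9.6911
A = e^9.6911 ≈ 16174 ha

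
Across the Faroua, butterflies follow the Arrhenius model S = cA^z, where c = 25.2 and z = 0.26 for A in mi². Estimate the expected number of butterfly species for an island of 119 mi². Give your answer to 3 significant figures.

87.3

S = 25.2 × 119^0.26 = 25.2 × 3.465 ≈ 87.31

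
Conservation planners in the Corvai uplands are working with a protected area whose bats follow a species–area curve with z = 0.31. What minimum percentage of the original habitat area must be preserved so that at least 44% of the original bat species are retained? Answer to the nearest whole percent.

7%

Need (A_new/A_old)^0.31 = 0.44, so A_new/A_old = 0.44^(1/0.31) = 0.44^3.226
ln(A_new/A_old) = ln 0.44 / 0.31 = -0.8210 / 0.31 = -2.6483
A_new/A_old = e^-2.6483 ≈ 0.07077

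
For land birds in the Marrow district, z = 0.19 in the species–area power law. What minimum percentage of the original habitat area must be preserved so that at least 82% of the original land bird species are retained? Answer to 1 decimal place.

Need (A_new/A_old)^0.19 = 0.82, so A_new/A_old = 0.82^(1/0.19) = 0.82^5.263
ln(A_new/A_old) = ln 0.82 / 0.19 = -0.1985 / 0.19 = -1.0445
A_new/A_old = e^-1.0445 ≈ 0.3519

35.2%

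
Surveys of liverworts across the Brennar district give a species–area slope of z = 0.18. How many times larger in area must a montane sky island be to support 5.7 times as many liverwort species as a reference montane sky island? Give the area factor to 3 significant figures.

(A₂/A₁)^0.18 = 5.7, so A₂/A₁ = 5.7^(1/0.18) = 5.7^5.556
ln(A₂/A₁) = ln 5.7 / 0.18 = 1.7405 / 0.18 = 9.6693
A₂/A₁ = e^9.6693 ≈ 15824

15800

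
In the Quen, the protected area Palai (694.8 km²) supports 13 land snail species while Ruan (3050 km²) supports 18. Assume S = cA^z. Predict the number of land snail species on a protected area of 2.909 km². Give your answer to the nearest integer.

z = ln(18/13) / ln(3050/694.8) = 0.3254 / 1.4793 = 0.2200
c = 13 / 694.8^0.2200 = 13 / 4.219 = 3.082
S₃ = 3.082 × 2.909^0.2200 = 3.082 × 1.265 ≈ 3.898

4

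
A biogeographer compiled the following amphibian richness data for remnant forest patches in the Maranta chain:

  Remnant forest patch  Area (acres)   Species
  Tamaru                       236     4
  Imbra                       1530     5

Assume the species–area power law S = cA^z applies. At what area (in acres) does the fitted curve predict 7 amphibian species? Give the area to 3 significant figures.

25600 acres

z = ln(5/4) / ln(1530/236) = 0.2231 / 1.8692 = 0.1194
c = 4 / 236^0.1194 = 4 / 1.92 = 2.083
A = (7/2.083)^(1/0.1194) ⇒ ln A = ln(3.36)/0.1194 = 10.1515
A = e^10.1515 ≈ 25630 acres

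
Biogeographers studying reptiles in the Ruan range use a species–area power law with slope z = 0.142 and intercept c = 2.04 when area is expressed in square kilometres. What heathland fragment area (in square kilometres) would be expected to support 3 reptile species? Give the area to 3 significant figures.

3 = 2.04 × A^0.142  ⇒  A^0.142 = 3/2.04 = 1.471
ln A = ln(1.471) / 0.142 = 0.3857 / 0.142 = 2.7159
A = e^2.7159 ≈ 15.12 square kilometres

15.1 square kilometres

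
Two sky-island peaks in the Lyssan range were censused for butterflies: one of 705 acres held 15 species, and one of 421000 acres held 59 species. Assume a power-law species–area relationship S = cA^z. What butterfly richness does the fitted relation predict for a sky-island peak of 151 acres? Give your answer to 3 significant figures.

10.8

z = ln(59/15) / ln(421000/705) = 1.3695 / 6.3922 = 0.2142
c = 15 / 705^0.2142 = 15 / 4.076 = 3.68
S₃ = 3.68 × 151^0.2142 = 3.68 × 2.93 ≈ 10.78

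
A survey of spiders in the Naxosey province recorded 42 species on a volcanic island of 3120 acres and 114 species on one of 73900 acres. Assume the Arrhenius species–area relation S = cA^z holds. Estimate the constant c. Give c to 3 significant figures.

3.32

z = ln(S₂/S₁) / ln(A₂/A₁) = ln(114/42) / ln(73900/3120) = 0.9985 / 3.1649 = 0.3155
c = S₁ / A₁^z = 42 / 3120^0.3155 = 42 / 12.66 = 3.318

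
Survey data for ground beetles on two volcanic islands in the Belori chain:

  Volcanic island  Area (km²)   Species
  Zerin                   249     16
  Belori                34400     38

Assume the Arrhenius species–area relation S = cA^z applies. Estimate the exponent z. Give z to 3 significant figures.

Taking logs: ln S = ln c + z ln A, so z = (ln S₂ − ln S₁)/(ln A₂ − ln A₁).
z = ln(38/16) / ln(34400/249) = ln(2.375) / ln(138.2) = 0.8650 / 4.9284 = 0.1755

0.176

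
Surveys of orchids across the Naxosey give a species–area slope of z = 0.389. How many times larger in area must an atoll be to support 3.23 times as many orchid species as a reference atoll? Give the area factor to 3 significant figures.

20.4

(A₂/A₁)^0.389 = 3.23, so A₂/A₁ = 3.23^(1/0.389) = 3.23^2.571
ln(A₂/A₁) = ln 3.23 / 0.389 = 1.1725 / 0.389 = 3.0141
A₂/A₁ = e^3.0141 ≈ 20.37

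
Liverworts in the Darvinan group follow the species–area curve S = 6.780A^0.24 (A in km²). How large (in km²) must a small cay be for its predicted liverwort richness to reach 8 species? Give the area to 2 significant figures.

2.0 km²

8 = 6.78 × A^0.24  ⇒  A^0.24 = 8/6.78 = 1.18
ln A = ln(1.18) / 0.24 = 0.1655 / 0.24 = 0.6894
A = e^0.6894 ≈ 1.993 km²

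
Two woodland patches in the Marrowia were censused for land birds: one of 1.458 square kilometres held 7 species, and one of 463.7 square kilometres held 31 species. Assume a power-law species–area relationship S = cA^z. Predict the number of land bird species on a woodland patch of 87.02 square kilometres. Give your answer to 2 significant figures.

20

z = ln(31/7) / ln(463.7/1.458) = 1.4881 / 5.7622 = 0.2582
c = 7 / 1.458^0.2582 = 7 / 1.102 = 6.35
S₃ = 6.35 × 87.02^0.2582 = 6.35 × 3.169 ≈ 20.12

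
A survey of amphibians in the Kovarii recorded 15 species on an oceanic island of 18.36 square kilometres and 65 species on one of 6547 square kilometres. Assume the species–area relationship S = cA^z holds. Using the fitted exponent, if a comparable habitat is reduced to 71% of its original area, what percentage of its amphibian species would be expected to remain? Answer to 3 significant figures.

z = ln(65/15) / ln(6547/18.36) = 1.4663 / 5.8766 = 0.2495
S_new/S_old = (A_new/A_old)^z = 0.71^0.2495 = exp(0.2495 × -0.3425) = 0.9181

91.8%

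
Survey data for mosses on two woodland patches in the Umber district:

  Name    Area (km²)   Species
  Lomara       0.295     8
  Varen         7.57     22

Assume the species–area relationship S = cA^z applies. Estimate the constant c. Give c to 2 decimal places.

11.70

z = ln(S₂/S₁) / ln(A₂/A₁) = ln(22/8) / ln(7.57/0.295) = 1.0116 / 3.2450 = 0.3117
c = S₁ / A₁^z = 8 / 0.295^0.3117 = 8 / 0.6835 = 11.7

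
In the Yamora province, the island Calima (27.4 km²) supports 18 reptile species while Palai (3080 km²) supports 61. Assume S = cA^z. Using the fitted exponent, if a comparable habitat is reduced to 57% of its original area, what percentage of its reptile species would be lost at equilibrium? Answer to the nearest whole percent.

z = ln(61/18) / ln(3080/27.4) = 1.2205 / 4.7221 = 0.2585
S_new/S_old = (A_new/A_old)^z = 0.57^0.2585 = exp(0.2585 × -0.5621) = 0.8648
Fraction lost = 1 − 0.8648 = 0.1352

14%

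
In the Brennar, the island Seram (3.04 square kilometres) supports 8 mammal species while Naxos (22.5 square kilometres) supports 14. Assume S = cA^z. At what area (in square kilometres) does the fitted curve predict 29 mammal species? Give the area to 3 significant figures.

z = ln(14/8) / ln(22.5/3.04) = 0.5596 / 2.0017 = 0.2796
c = 8 / 3.04^0.2796 = 8 / 1.365 = 5.863
A = (29/5.863)^(1/0.2796) ⇒ ln A = ln(4.947)/0.2796 = 5.7183
A = e^5.7183 ≈ 304.4 square kilometres

304 square kilometres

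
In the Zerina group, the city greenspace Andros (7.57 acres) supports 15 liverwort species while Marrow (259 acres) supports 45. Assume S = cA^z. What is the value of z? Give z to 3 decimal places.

0.311

Taking logs: ln S = ln c + z ln A, so z = (ln S₂ − ln S₁)/(ln A₂ − ln A₁).
z = ln(45/15) / ln(259/7.57) = ln(3) / ln(34.21) = 1.0986 / 3.5326 = 0.3110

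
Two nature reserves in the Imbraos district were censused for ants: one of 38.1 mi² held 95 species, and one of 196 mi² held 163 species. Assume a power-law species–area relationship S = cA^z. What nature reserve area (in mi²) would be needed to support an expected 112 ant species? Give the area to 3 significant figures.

62.8 mi²

z = ln(163/95) / ln(196/38.1) = 0.5399 / 1.6379 = 0.3296
c = 95 / 38.1^0.3296 = 95 / 3.32 = 28.62
A = (112/28.62)^(1/0.3296) ⇒ ln A = ln(3.914)/0.3296 = 4.1397
A = e^4.1397 ≈ 62.78 mi²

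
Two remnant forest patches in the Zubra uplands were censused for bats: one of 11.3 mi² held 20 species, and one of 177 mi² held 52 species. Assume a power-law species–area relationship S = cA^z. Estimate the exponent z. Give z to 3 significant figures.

Taking logs: ln S = ln c + z ln A, so z = (ln S₂ − ln S₁)/(ln A₂ − ln A₁).
z = ln(52/20) / ln(177/11.3) = ln(2.6) / ln(15.66) = 0.9555 / 2.7513 = 0.3473

0.347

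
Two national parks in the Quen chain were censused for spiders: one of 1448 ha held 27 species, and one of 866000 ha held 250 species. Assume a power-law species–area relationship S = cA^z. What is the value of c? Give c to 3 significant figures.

2.14

z = ln(S₂/S₁) / ln(A₂/A₁) = ln(250/27) / ln(866000/1448) = 2.2256 / 6.3937 = 0.3481
c = S₁ / A₁^z = 27 / 1448^0.3481 = 27 / 12.6 = 2.143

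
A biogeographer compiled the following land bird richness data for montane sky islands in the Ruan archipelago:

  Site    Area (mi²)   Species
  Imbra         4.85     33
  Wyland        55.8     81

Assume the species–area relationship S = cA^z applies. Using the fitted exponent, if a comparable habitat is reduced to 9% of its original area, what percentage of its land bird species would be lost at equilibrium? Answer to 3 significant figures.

58.7%

z = ln(81/33) / ln(55.8/4.85) = 0.8979 / 2.4428 = 0.3676
S_new/S_old = (A_new/A_old)^z = 0.09^0.3676 = exp(0.3676 × -2.4079) = 0.4127
Fraction lost = 1 − 0.4127 = 0.5873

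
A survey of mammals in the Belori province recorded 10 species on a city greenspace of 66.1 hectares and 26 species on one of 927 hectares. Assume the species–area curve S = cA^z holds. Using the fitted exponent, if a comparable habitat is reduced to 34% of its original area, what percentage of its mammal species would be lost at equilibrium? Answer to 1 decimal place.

z = ln(26/10) / ln(927/66.1) = 0.9555 / 2.6408 = 0.3618
S_new/S_old = (A_new/A_old)^z = 0.34^0.3618 = exp(0.3618 × -1.0788) = 0.6768
Fraction lost = 1 − 0.6768 = 0.3232

32.3%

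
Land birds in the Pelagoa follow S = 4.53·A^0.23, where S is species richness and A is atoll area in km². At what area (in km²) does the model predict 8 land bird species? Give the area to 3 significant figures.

11.9 km²

8 = 4.53 × A^0.23  ⇒  A^0.23 = 8/4.53 = 1.766
ln A = ln(1.766) / 0.23 = 0.5687 / 0.23 = 2.4727
A = e^2.4727 ≈ 11.85 km²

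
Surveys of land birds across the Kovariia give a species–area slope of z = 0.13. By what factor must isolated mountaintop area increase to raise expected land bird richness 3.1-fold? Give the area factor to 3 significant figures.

6020

(A₂/A₁)^0.13 = 3.1, so A₂/A₁ = 3.1^(1/0.13) = 3.1^7.692
ln(A₂/A₁) = ln 3.1 / 0.13 = 1.1314 / 0.13 = 8.7031
A₂/A₁ = e^8.7031 ≈ 6022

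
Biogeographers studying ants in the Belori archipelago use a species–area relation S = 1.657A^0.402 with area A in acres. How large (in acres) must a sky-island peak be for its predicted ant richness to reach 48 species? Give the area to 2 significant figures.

48 = 1.657 × A^0.402  ⇒  A^0.402 = 48/1.657 = 28.97
ln A = ln(28.97) / 0.402 = 3.3662 / 0.402 = 8.3736
A = e^8.3736 ≈ 4331 acres

4300 acres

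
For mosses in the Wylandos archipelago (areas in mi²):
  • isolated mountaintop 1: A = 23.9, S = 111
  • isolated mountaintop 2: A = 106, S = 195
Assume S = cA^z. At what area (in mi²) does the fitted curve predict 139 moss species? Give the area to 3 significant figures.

z = ln(195/111) / ln(106/23.9) = 0.5635 / 1.4896 = 0.3783
c = 111 / 23.9^0.3783 = 111 / 3.322 = 33.41
A = (139/33.41)^(1/0.3783) ⇒ ln A = ln(4.16)/0.3783 = 3.7685
A = e^3.7685 ≈ 43.32 mi²

43.3 mi²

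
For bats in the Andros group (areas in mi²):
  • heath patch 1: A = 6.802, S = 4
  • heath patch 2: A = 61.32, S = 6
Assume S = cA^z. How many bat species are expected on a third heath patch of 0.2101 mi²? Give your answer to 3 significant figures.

2.11

z = ln(6/4) / ln(61.32/6.802) = 0.4055 / 2.1989 = 0.1844
c = 4 / 6.802^0.1844 = 4 / 1.424 = 2.809
S₃ = 2.809 × 0.2101^0.1844 = 2.809 × 0.75 ≈ 2.107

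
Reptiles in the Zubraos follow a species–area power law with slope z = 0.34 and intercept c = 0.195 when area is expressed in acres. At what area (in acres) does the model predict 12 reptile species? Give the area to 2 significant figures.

12 = 0.195 × A^0.34  ⇒  A^0.34 = 12/0.195 = 61.54
ln A = ln(61.54) / 0.34 = 4.1197 / 0.34 = 12.1167
A = e^12.1167 ≈ 182893 acres

180000 acres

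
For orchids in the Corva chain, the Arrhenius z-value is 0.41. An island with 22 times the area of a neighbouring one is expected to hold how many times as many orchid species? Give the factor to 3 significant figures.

S₂/S₁ = (A₂/A₁)^z = 22^0.41
ln(S₂/S₁) = 0.41 × ln 22 = 0.41 × 3.0910 = 1.2673
S₂/S₁ = e^1.2673 ≈ 3.551

3.55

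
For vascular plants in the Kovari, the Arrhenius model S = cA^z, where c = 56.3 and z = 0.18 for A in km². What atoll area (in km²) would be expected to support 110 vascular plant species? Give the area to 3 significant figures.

41.3 km²

110 = 56.3 × A^0.18  ⇒  A^0.18 = 110/56.3 = 1.954
ln A = ln(1.954) / 0.18 = 0.6698 / 0.18 = 3.7210
A = e^3.7210 ≈ 41.31 km²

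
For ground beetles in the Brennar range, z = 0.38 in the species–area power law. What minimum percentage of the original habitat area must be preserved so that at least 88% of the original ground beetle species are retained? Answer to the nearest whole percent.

Need (A_new/A_old)^0.38 = 0.88, so A_new/A_old = 0.88^(1/0.38) = 0.88^2.632
ln(A_new/A_old) = ln 0.88 / 0.38 = -0.1278 / 0.38 = -0.3364
A_new/A_old = e^-0.3364 ≈ 0.7143

71%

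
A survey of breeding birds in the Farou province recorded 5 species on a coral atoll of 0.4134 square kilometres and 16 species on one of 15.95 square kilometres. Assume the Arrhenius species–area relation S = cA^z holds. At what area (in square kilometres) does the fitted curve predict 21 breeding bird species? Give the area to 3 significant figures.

37.5 square kilometres

z = ln(16/5) / ln(15.95/0.4134) = 1.1632 / 3.6528 = 0.3184
c = 5 / 0.4134^0.3184 = 5 / 0.7548 = 6.624
A = (21/6.624)^(1/0.3184) ⇒ ln A = ln(3.17)/0.3184 = 3.6234
A = e^3.6234 ≈ 37.47 square kilometres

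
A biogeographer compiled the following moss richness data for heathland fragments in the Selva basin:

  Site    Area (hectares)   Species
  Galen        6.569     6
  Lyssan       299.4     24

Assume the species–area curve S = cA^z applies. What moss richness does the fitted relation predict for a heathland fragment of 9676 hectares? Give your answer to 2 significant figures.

z = ln(24/6) / ln(299.4/6.569) = 1.3863 / 3.8194 = 0.3630
c = 6 / 6.569^0.3630 = 6 / 1.98 = 3.03
S₃ = 3.03 × 9676^0.3630 = 3.03 × 27.97 ≈ 84.74

85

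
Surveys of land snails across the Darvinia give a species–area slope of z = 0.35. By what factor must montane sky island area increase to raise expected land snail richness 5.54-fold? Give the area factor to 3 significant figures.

(A₂/A₁)^0.35 = 5.54, so A₂/A₁ = 5.54^(1/0.35) = 5.54^2.857
ln(A₂/A₁) = ln 5.54 / 0.35 = 1.7120 / 0.35 = 4.8914
A₂/A₁ = e^4.8914 ≈ 133.1

133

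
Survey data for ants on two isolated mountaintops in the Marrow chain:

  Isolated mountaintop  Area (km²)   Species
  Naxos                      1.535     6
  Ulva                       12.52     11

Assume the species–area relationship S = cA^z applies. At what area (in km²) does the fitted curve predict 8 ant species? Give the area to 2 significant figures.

4.2 km²

z = ln(11/6) / ln(12.52/1.535) = 0.6061 / 2.0988 = 0.2888
c = 6 / 1.535^0.2888 = 6 / 1.132 = 5.302
A = (8/5.302)^(1/0.2888) ⇒ ln A = ln(1.509)/0.2888 = 1.4247
A = e^1.4247 ≈ 4.156 km²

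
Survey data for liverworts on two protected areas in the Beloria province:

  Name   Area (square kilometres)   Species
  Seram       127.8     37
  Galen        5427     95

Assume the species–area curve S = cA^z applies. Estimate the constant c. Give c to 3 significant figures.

z = ln(S₂/S₁) / ln(A₂/A₁) = ln(95/37) / ln(5427/127.8) = 0.9430 / 3.7487 = 0.2515
c = S₁ / A₁^z = 37 / 127.8^0.2515 = 37 / 3.388 = 10.92

10.9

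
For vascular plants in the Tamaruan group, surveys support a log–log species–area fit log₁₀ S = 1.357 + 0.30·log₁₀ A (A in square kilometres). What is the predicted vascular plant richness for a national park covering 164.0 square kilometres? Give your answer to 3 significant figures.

S = 22.75 × 164^0.3 = 22.75 × 4.618 ≈ 105.1

105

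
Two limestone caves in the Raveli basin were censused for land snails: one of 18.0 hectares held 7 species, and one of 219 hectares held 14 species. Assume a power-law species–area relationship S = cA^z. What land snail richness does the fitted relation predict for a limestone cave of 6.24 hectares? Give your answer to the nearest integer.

z = ln(14/7) / ln(219/18) = 0.6931 / 2.4987 = 0.2774
c = 7 / 18^0.2774 = 7 / 2.23 = 3.14
S₃ = 3.14 × 6.24^0.2774 = 3.14 × 1.662 ≈ 5.218

5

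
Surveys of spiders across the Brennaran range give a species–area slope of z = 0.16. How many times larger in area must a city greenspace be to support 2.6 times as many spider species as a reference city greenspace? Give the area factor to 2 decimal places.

(A₂/A₁)^0.16 = 2.6, so A₂/A₁ = 2.6^(1/0.16) = 2.6^6.25
ln(A₂/A₁) = ln 2.6 / 0.16 = 0.9555 / 0.16 = 5.9719
A₂/A₁ = e^5.9719 ≈ 392.3

392.27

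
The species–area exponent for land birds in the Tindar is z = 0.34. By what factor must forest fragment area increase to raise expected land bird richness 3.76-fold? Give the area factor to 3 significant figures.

49.2

(A₂/A₁)^0.34 = 3.76, so A₂/A₁ = 3.76^(1/0.34) = 3.76^2.941
ln(A₂/A₁) = ln 3.76 / 0.34 = 1.3244 / 0.34 = 3.8953
A₂/A₁ = e^3.8953 ≈ 49.17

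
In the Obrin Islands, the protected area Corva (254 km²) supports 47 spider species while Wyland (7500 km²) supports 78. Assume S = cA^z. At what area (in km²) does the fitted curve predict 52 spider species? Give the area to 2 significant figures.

z = ln(78/47) / ln(7500/254) = 0.5066 / 3.3853 = 0.1496
c = 47 / 254^0.1496 = 47 / 2.29 = 20.52
A = (52/20.52)^(1/0.1496) ⇒ ln A = ln(2.534)/0.1496 = 6.2130
A = e^6.2130 ≈ 499.2 km²

500 km²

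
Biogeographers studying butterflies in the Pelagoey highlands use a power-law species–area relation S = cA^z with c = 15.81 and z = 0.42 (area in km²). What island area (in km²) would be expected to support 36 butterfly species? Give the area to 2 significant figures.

36 = 15.81 × A^0.42  ⇒  A^0.42 = 36/15.81 = 2.277
ln A = ln(2.277) / 0.42 = 0.8229 / 0.42 = 1.9592
A = e^1.9592 ≈ 7.094 km²

7.1 km²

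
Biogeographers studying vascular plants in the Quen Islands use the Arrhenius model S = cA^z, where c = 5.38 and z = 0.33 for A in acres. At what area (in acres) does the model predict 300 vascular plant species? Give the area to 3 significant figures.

196000 acres

300 = 5.38 × A^0.33  ⇒  A^0.33 = 300/5.38 = 55.76
ln A = ln(55.76) / 0.33 = 4.0211 / 0.33 = 12.1851
A = e^12.1851 ≈ 195856 acres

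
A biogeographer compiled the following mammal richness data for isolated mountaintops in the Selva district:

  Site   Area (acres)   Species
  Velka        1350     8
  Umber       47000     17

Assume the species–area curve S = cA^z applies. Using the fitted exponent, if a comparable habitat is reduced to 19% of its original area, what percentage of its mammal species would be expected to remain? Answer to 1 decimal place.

70.3%

z = ln(17/8) / ln(47000/1350) = 0.7538 / 3.5500 = 0.2123
S_new/S_old = (A_new/A_old)^z = 0.19^0.2123 = exp(0.2123 × -1.6607) = 0.7028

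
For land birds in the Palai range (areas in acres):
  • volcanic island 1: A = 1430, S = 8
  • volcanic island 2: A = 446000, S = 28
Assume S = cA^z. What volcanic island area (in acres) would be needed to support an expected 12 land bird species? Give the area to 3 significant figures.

9170 acres

z = ln(28/8) / ln(446000/1430) = 1.2528 / 5.7426 = 0.2182
c = 8 / 1430^0.2182 = 8 / 4.879 = 1.64
A = (12/1.64)^(1/0.2182) ⇒ ln A = ln(7.319)/0.2182 = 9.1241
A = e^9.1241 ≈ 9174 acres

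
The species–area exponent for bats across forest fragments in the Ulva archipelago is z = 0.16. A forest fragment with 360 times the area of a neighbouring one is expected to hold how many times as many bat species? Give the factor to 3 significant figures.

2.56

S₂/S₁ = (A₂/A₁)^z = 360^0.16
ln(S₂/S₁) = 0.16 × ln 360 = 0.16 × 5.8861 = 0.9418
S₂/S₁ = e^0.9418 ≈ 2.565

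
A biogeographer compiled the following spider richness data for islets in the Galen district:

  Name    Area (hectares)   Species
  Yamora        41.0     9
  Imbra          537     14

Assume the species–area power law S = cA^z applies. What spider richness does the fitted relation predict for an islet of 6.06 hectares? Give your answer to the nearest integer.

6

z = ln(14/9) / ln(537/41) = 0.4418 / 2.5724 = 0.1718
c = 9 / 41^0.1718 = 9 / 1.892 = 4.756
S₃ = 4.756 × 6.06^0.1718 = 4.756 × 1.363 ≈ 6.481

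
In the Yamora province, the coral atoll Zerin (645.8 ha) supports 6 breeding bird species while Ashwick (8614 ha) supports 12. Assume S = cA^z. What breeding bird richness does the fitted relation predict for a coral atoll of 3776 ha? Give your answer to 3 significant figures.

z = ln(12/6) / ln(8614/645.8) = 0.6931 / 2.5907 = 0.2676
c = 6 / 645.8^0.2676 = 6 / 5.648 = 1.062
S₃ = 1.062 × 3776^0.2676 = 1.062 × 9.059 ≈ 9.624

9.62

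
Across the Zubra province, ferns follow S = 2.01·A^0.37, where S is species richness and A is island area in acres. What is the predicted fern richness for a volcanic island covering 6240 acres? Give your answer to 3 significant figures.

51.0

S = 2.01 × 6240^0.37
ln S = ln 2.01 + 0.37 × ln 6240 = 0.6981 + 0.37 × 8.7387 = 3.9315
S = e^3.9315 ≈ 50.98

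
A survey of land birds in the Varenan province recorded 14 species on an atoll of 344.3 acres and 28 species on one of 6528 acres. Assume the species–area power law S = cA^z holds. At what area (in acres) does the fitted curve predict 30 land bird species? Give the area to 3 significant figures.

z = ln(28/14) / ln(6528/344.3) = 0.6931 / 2.9423 = 0.2356
c = 14 / 344.3^0.2356 = 14 / 3.96 = 3.536
A = (30/3.536)^(1/0.2356) ⇒ ln A = ln(8.485)/0.2356 = 9.0767
A = e^9.0767 ≈ 8749 acres

8750 acres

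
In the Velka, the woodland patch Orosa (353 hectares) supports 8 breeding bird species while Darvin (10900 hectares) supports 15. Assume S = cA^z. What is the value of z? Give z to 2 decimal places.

0.18

Taking logs: ln S = ln c + z ln A, so z = (ln S₂ − ln S₁)/(ln A₂ − ln A₁).
z = ln(15/8) / ln(10900/353) = ln(1.875) / ln(30.88) = 0.6286 / 3.4301 = 0.1833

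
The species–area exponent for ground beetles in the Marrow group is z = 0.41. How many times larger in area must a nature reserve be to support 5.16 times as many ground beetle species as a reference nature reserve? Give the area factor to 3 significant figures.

54.7

(A₂/A₁)^0.41 = 5.16, so A₂/A₁ = 5.16^(1/0.41) = 5.16^2.439
ln(A₂/A₁) = ln 5.16 / 0.41 = 1.6409 / 0.41 = 4.0023
A₂/A₁ = e^4.0023 ≈ 54.72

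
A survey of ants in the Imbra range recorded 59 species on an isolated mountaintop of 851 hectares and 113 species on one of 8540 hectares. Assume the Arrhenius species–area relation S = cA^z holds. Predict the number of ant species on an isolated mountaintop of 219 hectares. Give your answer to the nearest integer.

z = ln(113/59) / ln(8540/851) = 0.6499 / 2.3061 = 0.2818
c = 59 / 851^0.2818 = 59 / 6.693 = 8.815
S₃ = 8.815 × 219^0.2818 = 8.815 × 4.566 ≈ 40.25

40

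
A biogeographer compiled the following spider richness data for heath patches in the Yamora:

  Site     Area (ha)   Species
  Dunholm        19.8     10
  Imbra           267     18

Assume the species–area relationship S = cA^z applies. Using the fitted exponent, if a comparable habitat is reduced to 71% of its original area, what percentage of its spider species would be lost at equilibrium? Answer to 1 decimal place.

z = ln(18/10) / ln(267/19.8) = 0.5878 / 2.6016 = 0.2259
S_new/S_old = (A_new/A_old)^z = 0.71^0.2259 = exp(0.2259 × -0.3425) = 0.9255
Fraction lost = 1 − 0.9255 = 0.07446

7.4%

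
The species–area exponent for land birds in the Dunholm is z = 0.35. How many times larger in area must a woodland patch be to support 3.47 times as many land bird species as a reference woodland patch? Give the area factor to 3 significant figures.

(A₂/A₁)^0.35 = 3.47, so A₂/A₁ = 3.47^(1/0.35) = 3.47^2.857
ln(A₂/A₁) = ln 3.47 / 0.35 = 1.2442 / 0.35 = 3.5547
A₂/A₁ = e^3.5547 ≈ 34.98

35.0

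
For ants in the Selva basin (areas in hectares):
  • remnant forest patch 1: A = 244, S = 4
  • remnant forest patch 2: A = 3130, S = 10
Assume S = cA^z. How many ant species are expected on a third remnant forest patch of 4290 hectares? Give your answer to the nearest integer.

z = ln(10/4) / ln(3130/244) = 0.9163 / 2.5516 = 0.3591
c = 4 / 244^0.3591 = 4 / 7.2 = 0.5556
S₃ = 0.5556 × 4290^0.3591 = 0.5556 × 20.16 ≈ 11.2

11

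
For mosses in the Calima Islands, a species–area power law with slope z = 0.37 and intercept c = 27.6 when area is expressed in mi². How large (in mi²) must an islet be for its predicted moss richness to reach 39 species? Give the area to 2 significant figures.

2.5 mi²

39 = 27.6 × A^0.37  ⇒  A^0.37 = 39/27.6 = 1.413
ln A = ln(1.413) / 0.37 = 0.3457 / 0.37 = 0.9344
A = e^0.9344 ≈ 2.546 mi²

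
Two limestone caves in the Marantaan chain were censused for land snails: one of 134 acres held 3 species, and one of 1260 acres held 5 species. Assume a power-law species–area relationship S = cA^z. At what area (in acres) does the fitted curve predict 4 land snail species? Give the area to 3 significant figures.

473 acres

z = ln(5/3) / ln(1260/134) = 0.5108 / 2.2410 = 0.2279
c = 3 / 134^0.2279 = 3 / 3.054 = 0.9823
A = (4/0.9823)^(1/0.2279) ⇒ ln A = ln(4.072)/0.2279 = 6.1599
A = e^6.1599 ≈ 473.4 acres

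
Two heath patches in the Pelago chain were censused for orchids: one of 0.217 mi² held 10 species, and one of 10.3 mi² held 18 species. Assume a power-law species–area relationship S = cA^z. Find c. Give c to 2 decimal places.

z = ln(S₂/S₁) / ln(A₂/A₁) = ln(18/10) / ln(10.3/0.217) = 0.5878 / 3.8600 = 0.1523
c = S₁ / A₁^z = 10 / 0.217^0.1523 = 10 / 0.7924 = 12.62

12.62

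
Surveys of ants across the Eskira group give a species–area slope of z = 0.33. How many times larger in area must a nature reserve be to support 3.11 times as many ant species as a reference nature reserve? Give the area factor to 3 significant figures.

(A₂/A₁)^0.33 = 3.11, so A₂/A₁ = 3.11^(1/0.33) = 3.11^3.03
ln(A₂/A₁) = ln 3.11 / 0.33 = 1.1346 / 0.33 = 3.4383
A₂/A₁ = e^3.4383 ≈ 31.13

31.1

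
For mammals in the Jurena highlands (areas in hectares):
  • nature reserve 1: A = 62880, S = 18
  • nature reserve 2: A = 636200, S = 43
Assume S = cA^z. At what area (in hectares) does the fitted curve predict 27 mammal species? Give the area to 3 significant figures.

z = ln(43/18) / ln(636200/62880) = 0.8708 / 2.3143 = 0.3763
c = 18 / 62880^0.3763 = 18 / 63.92 = 0.2816
A = (27/0.2816)^(1/0.3763) ⇒ ln A = ln(95.87)/0.3763 = 12.1265
A = e^12.1265 ≈ 184708 hectares

185000 hectares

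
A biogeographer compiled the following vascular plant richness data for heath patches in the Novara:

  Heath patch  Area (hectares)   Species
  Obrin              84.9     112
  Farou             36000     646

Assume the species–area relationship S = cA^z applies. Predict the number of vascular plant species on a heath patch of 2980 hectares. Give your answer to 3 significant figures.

z = ln(646/112) / ln(36000/84.9) = 1.7523 / 6.0498 = 0.2896
c = 112 / 84.9^0.2896 = 112 / 3.62 = 30.94
S₃ = 30.94 × 2980^0.2896 = 30.94 × 10.15 ≈ 313.9

314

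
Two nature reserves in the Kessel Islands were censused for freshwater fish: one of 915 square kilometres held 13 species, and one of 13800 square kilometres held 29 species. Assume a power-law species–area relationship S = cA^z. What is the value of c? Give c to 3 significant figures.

1.73

z = ln(S₂/S₁) / ln(A₂/A₁) = ln(29/13) / ln(13800/915) = 0.8023 / 2.7135 = 0.2957
c = S₁ / A₁^z = 13 / 915^0.2957 = 13 / 7.51 = 1.731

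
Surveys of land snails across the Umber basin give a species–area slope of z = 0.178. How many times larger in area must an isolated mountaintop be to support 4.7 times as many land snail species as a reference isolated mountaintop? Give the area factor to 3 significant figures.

(A₂/A₁)^0.178 = 4.7, so A₂/A₁ = 4.7^(1/0.178) = 4.7^5.618
ln(A₂/A₁) = ln 4.7 / 0.178 = 1.5476 / 0.178 = 8.6942
A₂/A₁ = e^8.6942 ≈ 5968

5970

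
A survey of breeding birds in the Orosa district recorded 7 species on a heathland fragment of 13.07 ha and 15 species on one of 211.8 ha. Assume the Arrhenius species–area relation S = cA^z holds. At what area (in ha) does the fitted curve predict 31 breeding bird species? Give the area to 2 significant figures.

3000 ha

z = ln(15/7) / ln(211.8/13.07) = 0.7621 / 2.7853 = 0.2736
c = 7 / 13.07^0.2736 = 7 / 2.02 = 3.465
A = (31/3.465)^(1/0.2736) ⇒ ln A = ln(8.948)/0.2736 = 8.0087
A = e^8.0087 ≈ 3007 ha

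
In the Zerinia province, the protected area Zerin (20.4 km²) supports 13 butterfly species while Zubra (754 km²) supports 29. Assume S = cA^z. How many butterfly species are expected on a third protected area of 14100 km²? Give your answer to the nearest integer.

56

z = ln(29/13) / ln(754/20.4) = 0.8023 / 3.6099 = 0.2223
c = 13 / 20.4^0.2223 = 13 / 1.955 = 6.651
S₃ = 6.651 × 14100^0.2223 = 6.651 × 8.36 ≈ 55.6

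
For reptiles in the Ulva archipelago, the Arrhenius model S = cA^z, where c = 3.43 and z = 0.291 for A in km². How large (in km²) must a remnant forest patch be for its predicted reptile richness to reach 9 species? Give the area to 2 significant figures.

28 km²

9 = 3.43 × A^0.291  ⇒  A^0.291 = 9/3.43 = 2.624
ln A = ln(2.624) / 0.291 = 0.9647 / 0.291 = 3.3150
A = e^3.3150 ≈ 27.52 km²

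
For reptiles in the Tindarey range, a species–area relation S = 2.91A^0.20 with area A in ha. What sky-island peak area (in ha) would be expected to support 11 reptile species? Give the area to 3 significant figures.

772 ha

11 = 2.91 × A^0.2  ⇒  A^0.2 = 11/2.91 = 3.78
ln A = ln(3.78) / 0.2 = 1.3297 / 0.2 = 6.6487
A = e^6.6487 ≈ 771.8 ha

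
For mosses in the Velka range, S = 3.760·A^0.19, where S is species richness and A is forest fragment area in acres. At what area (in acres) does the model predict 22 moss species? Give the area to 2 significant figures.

22 = 3.76 × A^0.19  ⇒  A^0.19 = 22/3.76 = 5.851
ln A = ln(5.851) / 0.19 = 1.7666 / 0.19 = 9.2980
A = e^9.2980 ≈ 10916 acres

11000 acres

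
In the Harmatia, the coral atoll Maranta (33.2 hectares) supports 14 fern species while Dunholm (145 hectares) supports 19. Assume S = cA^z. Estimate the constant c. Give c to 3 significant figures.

z = ln(S₂/S₁) / ln(A₂/A₁) = ln(19/14) / ln(145/33.2) = 0.3054 / 1.4742 = 0.2072
c = S₁ / A₁^z = 14 / 33.2^0.2072 = 14 / 2.066 = 6.777

6.78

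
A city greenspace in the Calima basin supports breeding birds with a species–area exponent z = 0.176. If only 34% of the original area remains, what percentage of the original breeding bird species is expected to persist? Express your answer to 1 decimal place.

82.7%

S_new/S_old = (A_new/A_old)^z = 0.34^0.176
= exp(0.176 × ln 0.34) = exp(0.176 × -1.0788) = exp(-0.1899) ≈ 0.8271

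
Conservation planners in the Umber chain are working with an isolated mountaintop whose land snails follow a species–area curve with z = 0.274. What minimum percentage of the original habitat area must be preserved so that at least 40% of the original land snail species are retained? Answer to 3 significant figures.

Need (A_new/A_old)^0.274 = 0.4, so A_new/A_old = 0.4^(1/0.274) = 0.4^3.65
ln(A_new/A_old) = ln 0.4 / 0.274 = -0.9163 / 0.274 = -3.3441
A_new/A_old = e^-3.3441 ≈ 0.03529

3.53%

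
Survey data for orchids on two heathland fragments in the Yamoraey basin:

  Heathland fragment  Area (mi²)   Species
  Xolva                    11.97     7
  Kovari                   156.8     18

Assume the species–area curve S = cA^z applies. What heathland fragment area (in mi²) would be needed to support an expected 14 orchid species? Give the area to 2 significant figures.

79 mi²

z = ln(18/7) / ln(156.8/11.97) = 0.9445 / 2.5726 = 0.3671
c = 7 / 11.97^0.3671 = 7 / 2.488 = 2.814
A = (14/2.814)^(1/0.3671) ⇒ ln A = ln(4.975)/0.3671 = 4.3704
A = e^4.3704 ≈ 79.08 mi²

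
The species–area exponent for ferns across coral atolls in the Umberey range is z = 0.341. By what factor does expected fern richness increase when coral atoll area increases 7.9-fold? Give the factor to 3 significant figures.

2.02

S₂/S₁ = (A₂/A₁)^z = 7.9^0.341
ln(S₂/S₁) = 0.341 × ln 7.9 = 0.341 × 2.0669 = 0.7048
S₂/S₁ = e^0.7048 ≈ 2.023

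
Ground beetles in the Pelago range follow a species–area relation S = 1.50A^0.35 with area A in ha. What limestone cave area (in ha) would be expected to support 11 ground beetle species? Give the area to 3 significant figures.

11 = 1.5 × A^0.35  ⇒  A^0.35 = 11/1.5 = 7.333
ln A = ln(7.333) / 0.35 = 1.9924 / 0.35 = 5.6927
A = e^5.6927 ≈ 296.7 ha

297 ha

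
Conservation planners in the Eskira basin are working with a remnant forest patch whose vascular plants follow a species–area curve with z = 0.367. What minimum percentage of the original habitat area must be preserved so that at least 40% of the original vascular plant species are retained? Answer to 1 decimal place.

Need (A_new/A_old)^0.367 = 0.4, so A_new/A_old = 0.4^(1/0.367) = 0.4^2.725
ln(A_new/A_old) = ln 0.4 / 0.367 = -0.9163 / 0.367 = -2.4967
A_new/A_old = e^-2.4967 ≈ 0.08236

8.2%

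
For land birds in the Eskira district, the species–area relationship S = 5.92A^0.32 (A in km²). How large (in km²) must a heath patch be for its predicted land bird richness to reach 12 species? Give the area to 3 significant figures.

9.10 km²

12 = 5.92 × A^0.32  ⇒  A^0.32 = 12/5.92 = 2.027
ln A = ln(2.027) / 0.32 = 0.7066 / 0.32 = 2.2080
A = e^2.2080 ≈ 9.098 km²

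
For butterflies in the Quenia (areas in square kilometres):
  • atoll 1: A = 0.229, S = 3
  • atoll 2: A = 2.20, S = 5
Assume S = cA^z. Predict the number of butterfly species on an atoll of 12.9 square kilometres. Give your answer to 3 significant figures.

z = ln(5/3) / ln(2.2/0.229) = 0.5108 / 2.2625 = 0.2258
c = 3 / 0.229^0.2258 = 3 / 0.7169 = 4.185
S₃ = 4.185 × 12.9^0.2258 = 4.185 × 1.781 ≈ 7.454

7.45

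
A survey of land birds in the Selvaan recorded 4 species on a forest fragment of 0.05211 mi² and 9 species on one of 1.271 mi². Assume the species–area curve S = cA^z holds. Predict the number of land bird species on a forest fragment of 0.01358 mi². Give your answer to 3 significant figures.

z = ln(9/4) / ln(1.271/0.05211) = 0.8109 / 3.1942 = 0.2539
c = 4 / 0.05211^0.2539 = 4 / 0.4723 = 8.468
S₃ = 8.468 × 0.01358^0.2539 = 8.468 × 0.3357 ≈ 2.843

2.84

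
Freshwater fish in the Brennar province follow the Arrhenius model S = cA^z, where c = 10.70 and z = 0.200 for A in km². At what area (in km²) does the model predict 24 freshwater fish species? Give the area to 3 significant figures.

24 = 10.7 × A^0.2  ⇒  A^0.2 = 24/10.7 = 2.243
ln A = ln(2.243) / 0.2 = 0.8078 / 0.2 = 4.0391
A = e^4.0391 ≈ 56.77 km²

56.8 km²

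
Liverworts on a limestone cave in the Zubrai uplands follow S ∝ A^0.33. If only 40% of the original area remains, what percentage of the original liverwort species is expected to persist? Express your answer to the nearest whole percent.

S_new/S_old = (A_new/A_old)^z = 0.4^0.33
= exp(0.33 × ln 0.4) = exp(0.33 × -0.9163) = exp(-0.3024) ≈ 0.7391

74%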